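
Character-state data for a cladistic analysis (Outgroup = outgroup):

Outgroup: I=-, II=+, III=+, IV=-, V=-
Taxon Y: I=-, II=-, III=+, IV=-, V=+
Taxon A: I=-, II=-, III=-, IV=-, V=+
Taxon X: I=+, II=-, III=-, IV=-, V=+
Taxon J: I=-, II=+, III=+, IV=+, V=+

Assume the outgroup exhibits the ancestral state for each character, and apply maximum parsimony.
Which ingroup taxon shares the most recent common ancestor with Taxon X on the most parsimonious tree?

Taxon A

Character polarity is set by the outgroup: the derived state is whichever differs from the outgroup's state, so for II, III the derived state is '-', and for the remaining characters it is '+'.
I: derived state '+' in Taxon X only — an autapomorphy, so it tells us nothing about relationships among taxa.
II: derived state '-' in Taxon A, Taxon X, and Taxon Y only — synapomorphy for {Taxon A, Taxon X, Taxon Y}.
III (derived state '-') is shared by Taxon A and Taxon X — a synapomorphy uniting that clade.
IV (derived state '+') is unique to Taxon J (autapomorphy; uninformative for grouping).
V (derived state '+') is shared by all ingroup taxa — unites the whole ingroup.
Most parsimonious ingroup topology: ((Taxon Y,(Taxon A,Taxon X)),Taxon J).
Taxon X and Taxon A form a cherry on this tree, so they are sister taxa.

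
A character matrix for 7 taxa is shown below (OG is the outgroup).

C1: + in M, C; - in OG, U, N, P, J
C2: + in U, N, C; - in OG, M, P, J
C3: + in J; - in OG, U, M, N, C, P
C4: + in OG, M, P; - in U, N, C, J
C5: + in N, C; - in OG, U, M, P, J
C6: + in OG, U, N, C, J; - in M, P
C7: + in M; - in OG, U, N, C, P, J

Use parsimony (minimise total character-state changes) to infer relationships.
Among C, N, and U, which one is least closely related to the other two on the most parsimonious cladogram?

U

Character polarity is set by the outgroup: the derived state is whichever differs from the outgroup's state, so for C4, C6 the derived state is '-', and for the remaining characters it is '+'.
C1 groups C and M, which is incompatible with the clades supported by the remaining characters; treating it as convergent (homoplasy) costs fewer steps than any alternative tree.
Only C, N, and U show the derived state '+' for C2, supporting them as a clade.
C3 (derived state '+') is unique to J (autapomorphy; uninformative for grouping).
Only C, J, N, and U show the derived state '-' for C4, supporting them as a clade.
C5: derived state '+' in C and N only — synapomorphy for {C, N}.
Only M and P show the derived state '-' for C6, supporting them as a clade.
C7 (derived state '+') is unique to M (autapomorphy; uninformative for grouping).
Most parsimonious ingroup topology: (((U,(N,C)),J),(M,P)).
C and N share a more recent common ancestor with each other than either does with U, so U is the least closely related of the three.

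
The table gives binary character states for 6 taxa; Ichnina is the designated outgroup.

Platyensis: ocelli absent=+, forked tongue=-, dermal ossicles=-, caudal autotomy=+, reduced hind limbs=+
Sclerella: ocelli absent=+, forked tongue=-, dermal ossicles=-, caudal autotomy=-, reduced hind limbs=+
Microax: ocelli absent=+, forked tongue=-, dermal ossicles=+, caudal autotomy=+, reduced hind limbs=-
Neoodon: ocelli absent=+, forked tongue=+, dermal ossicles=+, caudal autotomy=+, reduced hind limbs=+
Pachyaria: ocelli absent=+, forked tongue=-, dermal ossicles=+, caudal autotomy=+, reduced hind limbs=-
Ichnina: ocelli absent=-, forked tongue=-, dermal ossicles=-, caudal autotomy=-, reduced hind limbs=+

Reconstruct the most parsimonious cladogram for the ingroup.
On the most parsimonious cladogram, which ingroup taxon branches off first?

Character polarity is set by the outgroup: the derived state is whichever differs from the outgroup's state, so for reduced hind limbs the derived state is '-', and for the remaining characters it is '+'.
ocelli absent (derived state '+') is shared by all ingroup taxa — unites the whole ingroup.
forked tongue (derived state '+') is unique to Neoodon (autapomorphy; uninformative for grouping).
dermal ossicles (derived state '+') is shared by Microax, Neoodon, and Pachyaria — a synapomorphy uniting that clade.
caudal autotomy (derived state '+') is shared by Microax, Neoodon, Pachyaria, and Platyensis — a synapomorphy uniting that clade.
reduced hind limbs: derived state '-' in Microax and Pachyaria only — synapomorphy for {Microax, Pachyaria}.
Most parsimonious ingroup topology: (Sclerella,((Neoodon,(Microax,Pachyaria)),Platyensis)).
Sclerella is sister to the clade containing all other ingroup taxa, so it is the earliest-diverging (most basal) ingroup lineage.

Sclerella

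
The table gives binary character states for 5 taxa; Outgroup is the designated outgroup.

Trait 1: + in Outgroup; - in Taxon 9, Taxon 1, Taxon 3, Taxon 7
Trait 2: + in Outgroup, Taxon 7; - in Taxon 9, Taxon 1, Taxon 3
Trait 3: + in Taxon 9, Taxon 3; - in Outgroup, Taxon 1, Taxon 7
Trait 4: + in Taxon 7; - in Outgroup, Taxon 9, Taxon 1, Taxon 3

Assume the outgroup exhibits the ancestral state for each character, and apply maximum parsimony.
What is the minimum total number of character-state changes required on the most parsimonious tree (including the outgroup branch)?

4

Character polarity is set by the outgroup: the derived state is whichever differs from the outgroup's state, so for Trait 1, Trait 2 the derived state is '-', and for the remaining characters it is '+'.
All ingroup taxa share the derived state '-' for Trait 1; it defines the ingroup but does not resolve relationships within it.
Trait 2: derived state '-' in Taxon 1, Taxon 3, and Taxon 9 only — synapomorphy for {Taxon 1, Taxon 3, Taxon 9}.
Trait 3 (derived state '+') is shared by Taxon 3 and Taxon 9 — a synapomorphy uniting that clade.
Trait 4: derived state '+' in Taxon 7 only — an autapomorphy, so it tells us nothing about relationships among taxa.
Most parsimonious ingroup topology: (((Taxon 9,Taxon 3),Taxon 1),Taxon 7).
Changes per character on this tree: Trait 1: 1; Trait 2: 1; Trait 3: 1; Trait 4: 1.
Total = 4.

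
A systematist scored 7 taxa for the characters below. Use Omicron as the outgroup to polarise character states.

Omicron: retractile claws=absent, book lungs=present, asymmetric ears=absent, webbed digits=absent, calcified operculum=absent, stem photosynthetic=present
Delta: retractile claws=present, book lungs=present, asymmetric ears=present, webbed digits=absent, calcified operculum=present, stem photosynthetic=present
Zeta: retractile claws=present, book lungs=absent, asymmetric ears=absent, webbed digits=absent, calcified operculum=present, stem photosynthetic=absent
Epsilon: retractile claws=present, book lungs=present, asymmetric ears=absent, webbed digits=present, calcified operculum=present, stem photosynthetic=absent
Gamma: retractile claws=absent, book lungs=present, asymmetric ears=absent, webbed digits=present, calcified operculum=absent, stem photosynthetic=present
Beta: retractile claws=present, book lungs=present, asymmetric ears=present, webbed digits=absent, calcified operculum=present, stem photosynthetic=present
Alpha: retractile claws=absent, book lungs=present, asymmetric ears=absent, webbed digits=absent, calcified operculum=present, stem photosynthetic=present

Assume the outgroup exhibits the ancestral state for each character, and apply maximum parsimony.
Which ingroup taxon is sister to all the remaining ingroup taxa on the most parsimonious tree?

Gamma

Character polarity is set by the outgroup: the derived state is whichever differs from the outgroup's state, so for book lungs, stem photosynthetic the derived state is 'absent', and for the remaining characters it is 'present'.
retractile claws: derived state 'present' in Beta, Delta, Epsilon, and Zeta only — synapomorphy for {Beta, Delta, Epsilon, Zeta}.
book lungs: derived state 'absent' in Zeta only — an autapomorphy, so it tells us nothing about relationships among taxa.
asymmetric ears: derived state 'present' in Beta and Delta only — synapomorphy for {Beta, Delta}.
webbed digits groups Epsilon and Gamma, which is incompatible with the clades supported by the remaining characters; treating it as convergent (homoplasy) costs fewer steps than any alternative tree.
calcified operculum (derived state 'present') is shared by Alpha, Beta, Delta, Epsilon, and Zeta — a synapomorphy uniting that clade.
Only Epsilon and Zeta show the derived state 'absent' for stem photosynthetic, supporting them as a clade.
Most parsimonious ingroup topology: ((((Delta,Beta),(Zeta,Epsilon)),Alpha),Gamma).
Gamma is sister to the clade containing all other ingroup taxa, so it is the earliest-diverging (most basal) ingroup lineage.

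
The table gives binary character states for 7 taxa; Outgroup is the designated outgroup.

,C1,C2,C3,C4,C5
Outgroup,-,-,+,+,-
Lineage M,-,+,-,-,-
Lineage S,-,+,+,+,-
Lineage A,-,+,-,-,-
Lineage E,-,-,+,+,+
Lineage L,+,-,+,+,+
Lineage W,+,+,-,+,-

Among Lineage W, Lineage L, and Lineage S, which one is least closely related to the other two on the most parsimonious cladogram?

Character polarity is set by the outgroup: the derived state is whichever differs from the outgroup's state, so for C3, C4 the derived state is '-', and for the remaining characters it is '+'.
C1 (state '+') occurs in Lineage L and Lineage W but conflicts with the nesting implied by the other characters — most parsimoniously interpreted as homoplasy.
C2 (derived state '+') is shared by Lineage A, Lineage M, Lineage S, and Lineage W — a synapomorphy uniting that clade.
C3: derived state '-' in Lineage A, Lineage M, and Lineage W only — synapomorphy for {Lineage A, Lineage M, Lineage W}.
C4: derived state '-' in Lineage A and Lineage M only — synapomorphy for {Lineage A, Lineage M}.
C5: derived state '+' in Lineage E and Lineage L only — synapomorphy for {Lineage E, Lineage L}.
Most parsimonious ingroup topology: ((((Lineage M,Lineage A),Lineage W),Lineage S),(Lineage E,Lineage L)).
Lineage W and Lineage S share a more recent common ancestor with each other than either does with Lineage L, so Lineage L is the least closely related of the three.

Lineage L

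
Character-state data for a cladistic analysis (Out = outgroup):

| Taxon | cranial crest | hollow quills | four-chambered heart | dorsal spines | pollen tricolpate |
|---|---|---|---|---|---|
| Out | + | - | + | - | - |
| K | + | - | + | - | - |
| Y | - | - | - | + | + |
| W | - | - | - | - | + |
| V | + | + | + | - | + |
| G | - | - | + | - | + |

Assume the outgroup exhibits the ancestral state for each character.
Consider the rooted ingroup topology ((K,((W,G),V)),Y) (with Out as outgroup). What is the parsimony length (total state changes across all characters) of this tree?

8

Map each character onto ((K,((W,G),V)),Y) (rooted by Out) and count the minimum state changes it requires (Fitch parsimony):
cranial crest: 2; hollow quills: 1; four-chambered heart: 2; dorsal spines: 1; pollen tricolpate: 2.
Total tree length = 8.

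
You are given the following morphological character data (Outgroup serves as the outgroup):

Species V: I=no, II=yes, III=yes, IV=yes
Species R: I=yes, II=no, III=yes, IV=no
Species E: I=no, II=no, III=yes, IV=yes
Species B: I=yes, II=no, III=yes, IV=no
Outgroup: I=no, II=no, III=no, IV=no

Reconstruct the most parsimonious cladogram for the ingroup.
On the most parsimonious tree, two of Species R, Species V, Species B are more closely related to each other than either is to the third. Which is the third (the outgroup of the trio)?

The outgroup has state 'no' for every character, so 'yes' is the derived state throughout.
I: derived state 'yes' in Species B and Species R only — synapomorphy for {Species B, Species R}.
II: derived state 'yes' in Species V only — an autapomorphy, so it tells us nothing about relationships among taxa.
III (derived state 'yes') is shared by all ingroup taxa — unites the whole ingroup.
IV: derived state 'yes' in Species E and Species V only — synapomorphy for {Species E, Species V}.
Most parsimonious ingroup topology: ((Species B,Species R),(Species V,Species E)).
Species B and Species R share a more recent common ancestor with each other than either does with Species V, so Species V is the least closely related of the three.

Species V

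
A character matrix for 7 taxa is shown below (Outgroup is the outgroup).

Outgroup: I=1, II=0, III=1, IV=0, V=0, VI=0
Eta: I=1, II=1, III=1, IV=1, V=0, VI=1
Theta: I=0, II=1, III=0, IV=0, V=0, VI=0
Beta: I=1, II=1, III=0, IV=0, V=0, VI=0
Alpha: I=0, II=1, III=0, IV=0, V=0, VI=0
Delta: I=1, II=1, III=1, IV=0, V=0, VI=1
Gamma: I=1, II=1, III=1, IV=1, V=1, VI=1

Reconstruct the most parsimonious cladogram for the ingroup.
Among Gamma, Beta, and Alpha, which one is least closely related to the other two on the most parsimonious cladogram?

Character polarity is set by the outgroup: the derived state is whichever differs from the outgroup's state, so for I, III the derived state is '0', and for the remaining characters it is '1'.
Only Alpha and Theta show the derived state '0' for I, supporting them as a clade.
II (derived state '1') is shared by all ingroup taxa — unites the whole ingroup.
III (derived state '0') is shared by Alpha, Beta, and Theta — a synapomorphy uniting that clade.
IV (derived state '1') is shared by Eta and Gamma — a synapomorphy uniting that clade.
V (derived state '1') is unique to Gamma (autapomorphy; uninformative for grouping).
Only Delta, Eta, and Gamma show the derived state '1' for VI, supporting them as a clade.
Most parsimonious ingroup topology: (((Eta,Gamma),Delta),((Theta,Alpha),Beta)).
Beta and Alpha share a more recent common ancestor with each other than either does with Gamma, so Gamma is the least closely related of the three.

Gamma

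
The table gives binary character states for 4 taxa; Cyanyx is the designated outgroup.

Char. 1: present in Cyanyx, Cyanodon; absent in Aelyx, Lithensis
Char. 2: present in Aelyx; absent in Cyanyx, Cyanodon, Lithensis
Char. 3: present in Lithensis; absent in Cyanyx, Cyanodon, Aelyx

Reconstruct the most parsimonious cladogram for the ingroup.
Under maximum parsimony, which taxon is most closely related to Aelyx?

Character polarity is set by the outgroup: the derived state is whichever differs from the outgroup's state, so for Char. 1 the derived state is 'absent', and for the remaining characters it is 'present'.
Only Aelyx and Lithensis show the derived state 'absent' for Char. 1, supporting them as a clade.
Char. 2: derived state 'present' in Aelyx only — an autapomorphy, so it tells us nothing about relationships among taxa.
Char. 3: derived state 'present' in Lithensis only — an autapomorphy, so it tells us nothing about relationships among taxa.
Most parsimonious ingroup topology: (Cyanodon,(Aelyx,Lithensis)).
Aelyx and Lithensis form a cherry on this tree, so they are sister taxa.

Lithensis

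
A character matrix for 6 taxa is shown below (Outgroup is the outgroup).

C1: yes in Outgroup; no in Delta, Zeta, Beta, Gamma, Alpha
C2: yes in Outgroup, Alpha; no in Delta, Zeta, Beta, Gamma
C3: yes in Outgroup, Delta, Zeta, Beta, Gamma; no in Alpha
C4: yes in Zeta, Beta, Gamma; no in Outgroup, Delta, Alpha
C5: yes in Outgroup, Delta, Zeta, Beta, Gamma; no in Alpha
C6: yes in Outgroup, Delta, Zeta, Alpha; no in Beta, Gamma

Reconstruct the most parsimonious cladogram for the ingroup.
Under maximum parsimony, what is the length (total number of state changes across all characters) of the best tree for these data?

Character polarity is set by the outgroup: the derived state is whichever differs from the outgroup's state, so for C1, C2, C3, C5, C6 the derived state is 'no', and for the remaining characters it is 'yes'.
C1 (derived state 'no') is shared by all ingroup taxa — unites the whole ingroup.
C2: derived state 'no' in Beta, Delta, Gamma, and Zeta only — synapomorphy for {Beta, Delta, Gamma, Zeta}.
C3: derived state 'no' in Alpha only — an autapomorphy, so it tells us nothing about relationships among taxa.
C4: derived state 'yes' in Beta, Gamma, and Zeta only — synapomorphy for {Beta, Gamma, Zeta}.
C5: derived state 'no' in Alpha only — an autapomorphy, so it tells us nothing about relationships among taxa.
C6 (derived state 'no') is shared by Beta and Gamma — a synapomorphy uniting that clade.
Most parsimonious ingroup topology: ((Delta,((Beta,Gamma),Zeta)),Alpha).
Changes per character on this tree: C1: 1; C2: 1; C3: 1; C4: 1; C5: 1; C6: 1.
Total = 6.

6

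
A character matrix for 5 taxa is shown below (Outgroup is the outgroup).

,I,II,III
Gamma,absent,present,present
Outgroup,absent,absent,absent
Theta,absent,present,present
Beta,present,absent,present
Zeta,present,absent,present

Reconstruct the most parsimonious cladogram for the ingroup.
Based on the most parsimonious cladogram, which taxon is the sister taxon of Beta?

Zeta

The outgroup has state 'absent' for every character, so 'present' is the derived state throughout.
Only Beta and Zeta show the derived state 'present' for I, supporting them as a clade.
Only Gamma and Theta show the derived state 'present' for II, supporting them as a clade.
III (derived state 'present') is shared by all ingroup taxa — unites the whole ingroup.
Most parsimonious ingroup topology: ((Gamma,Theta),(Zeta,Beta)).
Beta and Zeta form a cherry on this tree, so they are sister taxa.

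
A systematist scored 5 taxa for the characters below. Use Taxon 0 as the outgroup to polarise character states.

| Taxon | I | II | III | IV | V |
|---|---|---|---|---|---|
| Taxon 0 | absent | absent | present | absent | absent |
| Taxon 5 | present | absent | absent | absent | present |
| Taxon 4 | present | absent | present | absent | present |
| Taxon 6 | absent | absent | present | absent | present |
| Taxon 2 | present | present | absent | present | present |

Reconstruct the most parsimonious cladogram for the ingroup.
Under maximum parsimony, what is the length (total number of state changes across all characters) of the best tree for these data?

5

Character polarity is set by the outgroup: the derived state is whichever differs from the outgroup's state, so for III the derived state is 'absent', and for the remaining characters it is 'present'.
I: derived state 'present' in Taxon 2, Taxon 4, and Taxon 5 only — synapomorphy for {Taxon 2, Taxon 4, Taxon 5}.
II (derived state 'present') is unique to Taxon 2 (autapomorphy; uninformative for grouping).
Only Taxon 2 and Taxon 5 show the derived state 'absent' for III, supporting them as a clade.
IV (derived state 'present') is unique to Taxon 2 (autapomorphy; uninformative for grouping).
All ingroup taxa share the derived state 'present' for V; it defines the ingroup but does not resolve relationships within it.
Most parsimonious ingroup topology: (((Taxon 5,Taxon 2),Taxon 4),Taxon 6).
Changes per character on this tree: I: 1; II: 1; III: 1; IV: 1; V: 1.
Total = 5.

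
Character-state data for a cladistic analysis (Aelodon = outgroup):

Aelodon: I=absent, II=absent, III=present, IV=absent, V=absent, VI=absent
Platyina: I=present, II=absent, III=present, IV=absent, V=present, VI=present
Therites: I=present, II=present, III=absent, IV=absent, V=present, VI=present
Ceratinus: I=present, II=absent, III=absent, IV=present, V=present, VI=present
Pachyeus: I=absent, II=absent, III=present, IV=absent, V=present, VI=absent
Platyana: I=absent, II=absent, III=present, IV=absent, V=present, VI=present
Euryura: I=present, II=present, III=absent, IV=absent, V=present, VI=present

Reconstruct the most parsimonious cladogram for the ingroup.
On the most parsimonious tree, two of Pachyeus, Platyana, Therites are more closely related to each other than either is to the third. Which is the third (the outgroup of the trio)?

Character polarity is set by the outgroup: the derived state is whichever differs from the outgroup's state, so for III the derived state is 'absent', and for the remaining characters it is 'present'.
I (derived state 'present') is shared by Ceratinus, Euryura, Platyina, and Therites — a synapomorphy uniting that clade.
Only Euryura and Therites show the derived state 'present' for II, supporting them as a clade.
III (derived state 'absent') is shared by Ceratinus, Euryura, and Therites — a synapomorphy uniting that clade.
IV (derived state 'present') is unique to Ceratinus (autapomorphy; uninformative for grouping).
V (derived state 'present') is shared by all ingroup taxa — unites the whole ingroup.
VI (derived state 'present') is shared by Ceratinus, Euryura, Platyana, Platyina, and Therites — a synapomorphy uniting that clade.
Most parsimonious ingroup topology: (((Platyina,((Therites,Euryura),Ceratinus)),Platyana),Pachyeus).
Platyana and Therites share a more recent common ancestor with each other than either does with Pachyeus, so Pachyeus is the least closely related of the three.

Pachyeus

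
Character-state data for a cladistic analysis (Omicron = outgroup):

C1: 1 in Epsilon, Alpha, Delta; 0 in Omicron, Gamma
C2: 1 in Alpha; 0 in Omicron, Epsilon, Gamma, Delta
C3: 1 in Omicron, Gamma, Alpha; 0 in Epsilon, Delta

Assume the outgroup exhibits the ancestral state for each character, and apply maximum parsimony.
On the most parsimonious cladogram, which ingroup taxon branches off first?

Character polarity is set by the outgroup: the derived state is whichever differs from the outgroup's state, so for C3 the derived state is '0', and for the remaining characters it is '1'.
Only Alpha, Delta, and Epsilon show the derived state '1' for C1, supporting them as a clade.
C2: derived state '1' in Alpha only — an autapomorphy, so it tells us nothing about relationships among taxa.
C3 (derived state '0') is shared by Delta and Epsilon — a synapomorphy uniting that clade.
Most parsimonious ingroup topology: (((Epsilon,Delta),Alpha),Gamma).
Gamma is sister to the clade containing all other ingroup taxa, so it is the earliest-diverging (most basal) ingroup lineage.

Gamma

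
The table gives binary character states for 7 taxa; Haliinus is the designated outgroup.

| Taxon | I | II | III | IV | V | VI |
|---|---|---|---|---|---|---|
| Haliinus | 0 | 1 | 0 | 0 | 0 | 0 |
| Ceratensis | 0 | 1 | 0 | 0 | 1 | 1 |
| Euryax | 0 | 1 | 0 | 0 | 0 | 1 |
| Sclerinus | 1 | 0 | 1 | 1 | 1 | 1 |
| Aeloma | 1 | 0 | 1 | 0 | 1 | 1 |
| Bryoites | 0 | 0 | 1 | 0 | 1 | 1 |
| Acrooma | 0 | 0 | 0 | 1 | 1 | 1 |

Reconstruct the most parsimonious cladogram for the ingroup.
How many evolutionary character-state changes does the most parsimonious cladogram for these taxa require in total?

Character polarity is set by the outgroup: the derived state is whichever differs from the outgroup's state, so for II the derived state is '0', and for the remaining characters it is '1'.
I (derived state '1') is shared by Aeloma and Sclerinus — a synapomorphy uniting that clade.
II (derived state '0') is shared by Acrooma, Aeloma, Bryoites, and Sclerinus — a synapomorphy uniting that clade.
III (derived state '1') is shared by Aeloma, Bryoites, and Sclerinus — a synapomorphy uniting that clade.
IV (state '1') occurs in Acrooma and Sclerinus but conflicts with the nesting implied by the other characters — most parsimoniously interpreted as homoplasy.
V: derived state '1' in Acrooma, Aeloma, Bryoites, Ceratensis, and Sclerinus only — synapomorphy for {Acrooma, Aeloma, Bryoites, Ceratensis, Sclerinus}.
All ingroup taxa share the derived state '1' for VI; it defines the ingroup but does not resolve relationships within it.
Most parsimonious ingroup topology: ((Ceratensis,(((Sclerinus,Aeloma),Bryoites),Acrooma)),Euryax).
Changes per character on this tree: I: 1; II: 1; III: 1; IV: 2; V: 1; VI: 1.
Total = 7.

7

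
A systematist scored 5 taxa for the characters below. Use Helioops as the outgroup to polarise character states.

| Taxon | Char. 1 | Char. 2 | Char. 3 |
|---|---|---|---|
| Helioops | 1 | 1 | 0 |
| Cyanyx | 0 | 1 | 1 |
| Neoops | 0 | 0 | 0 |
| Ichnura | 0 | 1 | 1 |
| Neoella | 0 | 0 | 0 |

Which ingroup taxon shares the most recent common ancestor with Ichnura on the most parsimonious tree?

Character polarity is set by the outgroup: the derived state is whichever differs from the outgroup's state, so for Char. 1, Char. 2 the derived state is '0', and for the remaining characters it is '1'.
Char. 1 (derived state '0') is shared by all ingroup taxa — unites the whole ingroup.
Char. 2: derived state '0' in Neoella and Neoops only — synapomorphy for {Neoella, Neoops}.
Char. 3 (derived state '1') is shared by Cyanyx and Ichnura — a synapomorphy uniting that clade.
Most parsimonious ingroup topology: ((Cyanyx,Ichnura),(Neoops,Neoella)).
Ichnura and Cyanyx form a cherry on this tree, so they are sister taxa.

Cyanyx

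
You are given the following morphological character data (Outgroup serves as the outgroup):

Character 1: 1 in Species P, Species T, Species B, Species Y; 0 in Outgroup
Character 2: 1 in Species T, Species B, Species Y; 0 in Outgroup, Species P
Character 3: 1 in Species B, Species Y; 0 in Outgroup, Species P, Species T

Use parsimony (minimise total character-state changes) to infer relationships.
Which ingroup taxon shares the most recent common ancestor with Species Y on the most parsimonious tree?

Species B

The outgroup has state '0' for every character, so '1' is the derived state throughout.
Character 1 (derived state '1') is shared by all ingroup taxa — unites the whole ingroup.
Only Species B, Species T, and Species Y show the derived state '1' for Character 2, supporting them as a clade.
Only Species B and Species Y show the derived state '1' for Character 3, supporting them as a clade.
Most parsimonious ingroup topology: (Species P,(Species T,(Species B,Species Y))).
Species Y and Species B form a cherry on this tree, so they are sister taxa.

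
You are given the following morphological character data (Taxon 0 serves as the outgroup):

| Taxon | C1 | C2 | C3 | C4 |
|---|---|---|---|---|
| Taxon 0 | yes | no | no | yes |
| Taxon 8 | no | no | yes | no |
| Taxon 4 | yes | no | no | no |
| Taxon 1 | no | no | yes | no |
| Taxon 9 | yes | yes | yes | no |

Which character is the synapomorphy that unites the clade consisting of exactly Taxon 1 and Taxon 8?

Character polarity is set by the outgroup: the derived state is whichever differs from the outgroup's state, so for C1, C4 the derived state is 'no', and for the remaining characters it is 'yes'.
C1: derived state 'no' in Taxon 1 and Taxon 8 only — synapomorphy for {Taxon 1, Taxon 8}.
C2 (derived state 'yes') is unique to Taxon 9 (autapomorphy; uninformative for grouping).
Only Taxon 1, Taxon 8, and Taxon 9 show the derived state 'yes' for C3, supporting them as a clade.
All ingroup taxa share the derived state 'no' for C4; it defines the ingroup but does not resolve relationships within it.
Most parsimonious ingroup topology: (((Taxon 8,Taxon 1),Taxon 9),Taxon 4).
The clade {Taxon 1, Taxon 8} is supported by C1: its derived state 'no' occurs in exactly those taxa and in no other taxon (including the outgroup).

C1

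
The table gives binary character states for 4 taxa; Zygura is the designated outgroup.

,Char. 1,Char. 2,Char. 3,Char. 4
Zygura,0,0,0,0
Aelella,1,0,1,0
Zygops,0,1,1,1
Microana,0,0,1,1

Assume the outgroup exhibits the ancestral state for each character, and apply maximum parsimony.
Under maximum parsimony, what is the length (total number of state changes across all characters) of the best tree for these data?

The outgroup has state '0' for every character, so '1' is the derived state throughout.
Char. 1 (derived state '1') is unique to Aelella (autapomorphy; uninformative for grouping).
Char. 2: derived state '1' in Zygops only — an autapomorphy, so it tells us nothing about relationships among taxa.
Char. 3 (derived state '1') is shared by all ingroup taxa — unites the whole ingroup.
Char. 4: derived state '1' in Microana and Zygops only — synapomorphy for {Microana, Zygops}.
Most parsimonious ingroup topology: (Aelella,(Zygops,Microana)).
Changes per character on this tree: Char. 1: 1; Char. 2: 1; Char. 3: 1; Char. 4: 1.
Total = 4.

4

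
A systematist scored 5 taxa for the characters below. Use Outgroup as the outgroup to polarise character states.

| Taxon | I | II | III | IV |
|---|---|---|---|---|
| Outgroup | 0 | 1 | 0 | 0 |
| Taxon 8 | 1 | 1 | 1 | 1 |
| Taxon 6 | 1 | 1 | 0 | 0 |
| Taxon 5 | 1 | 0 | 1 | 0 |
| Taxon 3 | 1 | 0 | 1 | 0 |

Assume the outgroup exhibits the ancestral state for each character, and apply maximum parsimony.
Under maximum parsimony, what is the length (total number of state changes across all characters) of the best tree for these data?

4

Character polarity is set by the outgroup: the derived state is whichever differs from the outgroup's state, so for II the derived state is '0', and for the remaining characters it is '1'.
All ingroup taxa share the derived state '1' for I; it defines the ingroup but does not resolve relationships within it.
II (derived state '0') is shared by Taxon 3 and Taxon 5 — a synapomorphy uniting that clade.
III (derived state '1') is shared by Taxon 3, Taxon 5, and Taxon 8 — a synapomorphy uniting that clade.
IV (derived state '1') is unique to Taxon 8 (autapomorphy; uninformative for grouping).
Most parsimonious ingroup topology: ((Taxon 8,(Taxon 5,Taxon 3)),Taxon 6).
Changes per character on this tree: I: 1; II: 1; III: 1; IV: 1.
Total = 4.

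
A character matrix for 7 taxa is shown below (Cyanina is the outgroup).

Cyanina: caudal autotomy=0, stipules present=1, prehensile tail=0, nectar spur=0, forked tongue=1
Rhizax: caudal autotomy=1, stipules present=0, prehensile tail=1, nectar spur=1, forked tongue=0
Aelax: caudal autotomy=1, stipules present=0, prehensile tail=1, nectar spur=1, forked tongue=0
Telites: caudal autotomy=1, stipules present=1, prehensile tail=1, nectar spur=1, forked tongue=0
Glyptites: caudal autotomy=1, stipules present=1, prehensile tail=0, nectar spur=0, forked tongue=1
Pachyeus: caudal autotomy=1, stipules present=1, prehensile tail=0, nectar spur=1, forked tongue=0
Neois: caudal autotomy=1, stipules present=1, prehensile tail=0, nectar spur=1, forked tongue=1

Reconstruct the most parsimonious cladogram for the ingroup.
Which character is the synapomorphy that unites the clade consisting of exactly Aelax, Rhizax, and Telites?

prehensile tail

Character polarity is set by the outgroup: the derived state is whichever differs from the outgroup's state, so for stipules present, forked tongue the derived state is '0', and for the remaining characters it is '1'.
caudal autotomy (derived state '1') is shared by all ingroup taxa — unites the whole ingroup.
Only Aelax and Rhizax show the derived state '0' for stipules present, supporting them as a clade.
prehensile tail (derived state '1') is shared by Aelax, Rhizax, and Telites — a synapomorphy uniting that clade.
Only Aelax, Neois, Pachyeus, Rhizax, and Telites show the derived state '1' for nectar spur, supporting them as a clade.
forked tongue: derived state '0' in Aelax, Pachyeus, Rhizax, and Telites only — synapomorphy for {Aelax, Pachyeus, Rhizax, Telites}.
Most parsimonious ingroup topology: (((((Rhizax,Aelax),Telites),Pachyeus),Neois),Glyptites).
The clade {Aelax, Rhizax, Telites} is supported by prehensile tail: its derived state '1' occurs in exactly those taxa and in no other taxon (including the outgroup).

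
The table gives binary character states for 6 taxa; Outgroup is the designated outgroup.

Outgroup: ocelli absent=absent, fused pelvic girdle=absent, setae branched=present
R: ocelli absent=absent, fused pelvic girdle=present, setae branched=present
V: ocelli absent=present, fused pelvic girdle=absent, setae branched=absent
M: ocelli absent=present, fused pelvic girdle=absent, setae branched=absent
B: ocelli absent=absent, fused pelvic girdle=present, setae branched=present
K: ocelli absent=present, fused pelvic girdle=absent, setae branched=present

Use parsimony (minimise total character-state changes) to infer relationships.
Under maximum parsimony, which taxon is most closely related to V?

M

Character polarity is set by the outgroup: the derived state is whichever differs from the outgroup's state, so for setae branched the derived state is 'absent', and for the remaining characters it is 'present'.
ocelli absent (derived state 'present') is shared by K, M, and V — a synapomorphy uniting that clade.
fused pelvic girdle: derived state 'present' in B and R only — synapomorphy for {B, R}.
Only M and V show the derived state 'absent' for setae branched, supporting them as a clade.
Most parsimonious ingroup topology: ((R,B),((V,M),K)).
V and M form a cherry on this tree, so they are sister taxa.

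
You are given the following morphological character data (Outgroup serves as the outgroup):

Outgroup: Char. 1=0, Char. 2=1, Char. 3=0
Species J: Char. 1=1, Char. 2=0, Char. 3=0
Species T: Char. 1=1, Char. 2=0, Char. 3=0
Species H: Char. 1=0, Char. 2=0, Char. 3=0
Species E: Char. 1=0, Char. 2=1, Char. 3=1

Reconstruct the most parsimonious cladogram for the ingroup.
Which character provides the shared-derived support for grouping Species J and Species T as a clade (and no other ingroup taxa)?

Character polarity is set by the outgroup: the derived state is whichever differs from the outgroup's state, so for Char. 2 the derived state is '0', and for the remaining characters it is '1'.
Only Species J and Species T show the derived state '1' for Char. 1, supporting them as a clade.
Only Species H, Species J, and Species T show the derived state '0' for Char. 2, supporting them as a clade.
Char. 3 (derived state '1') is unique to Species E (autapomorphy; uninformative for grouping).
Most parsimonious ingroup topology: (((Species J,Species T),Species H),Species E).
The clade {Species J, Species T} is supported by Char. 1: its derived state '1' occurs in exactly those taxa and in no other taxon (including the outgroup).

Char. 1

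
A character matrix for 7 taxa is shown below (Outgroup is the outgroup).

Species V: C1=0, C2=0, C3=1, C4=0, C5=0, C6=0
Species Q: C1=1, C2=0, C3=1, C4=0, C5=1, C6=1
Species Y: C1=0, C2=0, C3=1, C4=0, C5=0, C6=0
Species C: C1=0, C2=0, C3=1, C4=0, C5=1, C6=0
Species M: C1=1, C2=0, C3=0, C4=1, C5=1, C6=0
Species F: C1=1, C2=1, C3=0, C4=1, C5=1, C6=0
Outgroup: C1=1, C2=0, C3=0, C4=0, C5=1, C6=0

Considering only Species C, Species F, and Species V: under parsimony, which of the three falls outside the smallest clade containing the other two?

Character polarity is set by the outgroup: the derived state is whichever differs from the outgroup's state, so for C1, C5 the derived state is '0', and for the remaining characters it is '1'.
Only Species C, Species V, and Species Y show the derived state '0' for C1, supporting them as a clade.
C2 (derived state '1') is unique to Species F (autapomorphy; uninformative for grouping).
Only Species C, Species Q, Species V, and Species Y show the derived state '1' for C3, supporting them as a clade.
C4: derived state '1' in Species F and Species M only — synapomorphy for {Species F, Species M}.
C5: derived state '0' in Species V and Species Y only — synapomorphy for {Species V, Species Y}.
C6 (derived state '1') is unique to Species Q (autapomorphy; uninformative for grouping).
Most parsimonious ingroup topology: ((Species M,Species F),(((Species V,Species Y),Species C),Species Q)).
Species C and Species V share a more recent common ancestor with each other than either does with Species F, so Species F is the least closely related of the three.

Species F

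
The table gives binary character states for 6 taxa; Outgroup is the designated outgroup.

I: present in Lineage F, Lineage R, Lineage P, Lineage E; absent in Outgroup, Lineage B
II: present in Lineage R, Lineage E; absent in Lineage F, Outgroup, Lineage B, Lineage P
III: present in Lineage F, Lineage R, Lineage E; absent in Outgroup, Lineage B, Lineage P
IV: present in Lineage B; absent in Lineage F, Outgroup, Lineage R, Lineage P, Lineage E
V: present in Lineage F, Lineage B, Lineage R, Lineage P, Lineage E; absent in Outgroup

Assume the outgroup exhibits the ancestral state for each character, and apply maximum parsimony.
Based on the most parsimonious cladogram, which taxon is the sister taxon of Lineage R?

Lineage E

The outgroup has state 'absent' for every character, so 'present' is the derived state throughout.
I: derived state 'present' in Lineage E, Lineage F, Lineage P, and Lineage R only — synapomorphy for {Lineage E, Lineage F, Lineage P, Lineage R}.
II (derived state 'present') is shared by Lineage E and Lineage R — a synapomorphy uniting that clade.
Only Lineage E, Lineage F, and Lineage R show the derived state 'present' for III, supporting them as a clade.
IV (derived state 'present') is unique to Lineage B (autapomorphy; uninformative for grouping).
V (derived state 'present') is shared by all ingroup taxa — unites the whole ingroup.
Most parsimonious ingroup topology: ((((Lineage R,Lineage E),Lineage F),Lineage P),Lineage B).
Lineage R and Lineage E form a cherry on this tree, so they are sister taxa.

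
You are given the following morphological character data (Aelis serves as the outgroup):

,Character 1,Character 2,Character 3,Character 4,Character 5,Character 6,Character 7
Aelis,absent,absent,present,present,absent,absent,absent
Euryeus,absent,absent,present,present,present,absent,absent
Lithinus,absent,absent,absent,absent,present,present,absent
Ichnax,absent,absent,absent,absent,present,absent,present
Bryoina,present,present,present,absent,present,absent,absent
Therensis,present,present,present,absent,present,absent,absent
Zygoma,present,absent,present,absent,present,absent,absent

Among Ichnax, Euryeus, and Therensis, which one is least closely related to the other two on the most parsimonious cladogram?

Euryeus

Character polarity is set by the outgroup: the derived state is whichever differs from the outgroup's state, so for Character 3, Character 4 the derived state is 'absent', and for the remaining characters it is 'present'.
Character 1: derived state 'present' in Bryoina, Therensis, and Zygoma only — synapomorphy for {Bryoina, Therensis, Zygoma}.
Character 2: derived state 'present' in Bryoina and Therensis only — synapomorphy for {Bryoina, Therensis}.
Character 3 (derived state 'absent') is shared by Ichnax and Lithinus — a synapomorphy uniting that clade.
Character 4 (derived state 'absent') is shared by Bryoina, Ichnax, Lithinus, Therensis, and Zygoma — a synapomorphy uniting that clade.
All ingroup taxa share the derived state 'present' for Character 5; it defines the ingroup but does not resolve relationships within it.
Character 6 (derived state 'present') is unique to Lithinus (autapomorphy; uninformative for grouping).
Character 7: derived state 'present' in Ichnax only — an autapomorphy, so it tells us nothing about relationships among taxa.
Most parsimonious ingroup topology: (Euryeus,((Lithinus,Ichnax),((Bryoina,Therensis),Zygoma))).
Ichnax and Therensis share a more recent common ancestor with each other than either does with Euryeus, so Euryeus is the least closely related of the three.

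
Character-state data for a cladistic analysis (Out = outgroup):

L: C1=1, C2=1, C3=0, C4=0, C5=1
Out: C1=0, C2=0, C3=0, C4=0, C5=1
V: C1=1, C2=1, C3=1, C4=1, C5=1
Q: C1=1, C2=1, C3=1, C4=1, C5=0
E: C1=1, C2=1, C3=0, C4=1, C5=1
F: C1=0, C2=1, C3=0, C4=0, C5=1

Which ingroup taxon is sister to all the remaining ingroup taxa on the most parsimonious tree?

F

Character polarity is set by the outgroup: the derived state is whichever differs from the outgroup's state, so for C5 the derived state is '0', and for the remaining characters it is '1'.
Only E, L, Q, and V show the derived state '1' for C1, supporting them as a clade.
All ingroup taxa share the derived state '1' for C2; it defines the ingroup but does not resolve relationships within it.
C3 (derived state '1') is shared by Q and V — a synapomorphy uniting that clade.
C4 (derived state '1') is shared by E, Q, and V — a synapomorphy uniting that clade.
C5 (derived state '0') is unique to Q (autapomorphy; uninformative for grouping).
Most parsimonious ingroup topology: (((E,(V,Q)),L),F).
F is sister to the clade containing all other ingroup taxa, so it is the earliest-diverging (most basal) ingroup lineage.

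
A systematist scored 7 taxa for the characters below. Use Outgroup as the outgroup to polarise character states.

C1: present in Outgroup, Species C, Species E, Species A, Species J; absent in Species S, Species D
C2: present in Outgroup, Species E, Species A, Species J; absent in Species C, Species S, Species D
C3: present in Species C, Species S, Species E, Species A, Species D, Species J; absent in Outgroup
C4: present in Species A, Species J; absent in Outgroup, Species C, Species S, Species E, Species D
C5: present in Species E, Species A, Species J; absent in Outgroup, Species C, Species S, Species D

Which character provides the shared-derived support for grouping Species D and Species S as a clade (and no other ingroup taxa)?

Character polarity is set by the outgroup: the derived state is whichever differs from the outgroup's state, so for C1, C2 the derived state is 'absent', and for the remaining characters it is 'present'.
Only Species D and Species S show the derived state 'absent' for C1, supporting them as a clade.
C2: derived state 'absent' in Species C, Species D, and Species S only — synapomorphy for {Species C, Species D, Species S}.
All ingroup taxa share the derived state 'present' for C3; it defines the ingroup but does not resolve relationships within it.
Only Species A and Species J show the derived state 'present' for C4, supporting them as a clade.
Only Species A, Species E, and Species J show the derived state 'present' for C5, supporting them as a clade.
Most parsimonious ingroup topology: ((Species C,(Species S,Species D)),(Species E,(Species A,Species J))).
The clade {Species D, Species S} is supported by C1: its derived state 'absent' occurs in exactly those taxa and in no other taxon (including the outgroup).

C1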